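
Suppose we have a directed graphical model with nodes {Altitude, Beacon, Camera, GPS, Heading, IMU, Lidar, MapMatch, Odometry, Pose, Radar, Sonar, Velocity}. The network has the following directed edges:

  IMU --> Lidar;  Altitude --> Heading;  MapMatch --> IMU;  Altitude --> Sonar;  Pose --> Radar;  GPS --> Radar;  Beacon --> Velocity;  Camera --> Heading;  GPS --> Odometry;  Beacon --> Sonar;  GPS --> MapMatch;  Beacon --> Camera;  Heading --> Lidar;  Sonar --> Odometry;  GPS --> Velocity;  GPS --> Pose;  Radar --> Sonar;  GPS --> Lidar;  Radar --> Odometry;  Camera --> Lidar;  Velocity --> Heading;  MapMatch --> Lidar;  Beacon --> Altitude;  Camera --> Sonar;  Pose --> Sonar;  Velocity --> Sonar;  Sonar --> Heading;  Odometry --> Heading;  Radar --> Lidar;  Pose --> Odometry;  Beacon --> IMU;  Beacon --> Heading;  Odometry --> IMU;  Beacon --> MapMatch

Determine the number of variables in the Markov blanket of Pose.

A node's Markov blanket = Pa ∪ Ch ∪ (parents of Ch other than the node itself).
Pa(Pose) = {GPS}.
Children of Pose: Odometry, Radar, Sonar.
Other parents of Pose's children:
  Radar's other parent is GPS.
  parents(Sonar) \ {Pose} = {Altitude, Beacon, Camera, Radar, Velocity}.
  Odometry's other parents are GPS, Radar, Sonar.
MB(Pose) = {Altitude, Beacon, Camera, GPS, Odometry, Radar, Sonar, Velocity}, which has 8 nodes.

8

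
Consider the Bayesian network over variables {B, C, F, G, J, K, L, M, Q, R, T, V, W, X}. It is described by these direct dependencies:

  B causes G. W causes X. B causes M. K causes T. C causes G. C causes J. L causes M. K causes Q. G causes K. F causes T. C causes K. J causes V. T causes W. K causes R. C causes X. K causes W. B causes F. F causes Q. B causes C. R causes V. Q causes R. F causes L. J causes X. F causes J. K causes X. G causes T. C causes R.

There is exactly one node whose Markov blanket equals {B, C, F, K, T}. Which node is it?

The target node must have every member of {B, C, F, K, T} as a parent, child, or co-parent, and no others.
Parents of G: B, C; children: K, T; co-parents: C, F, K.
These exactly cover the given set, so the node is G.

G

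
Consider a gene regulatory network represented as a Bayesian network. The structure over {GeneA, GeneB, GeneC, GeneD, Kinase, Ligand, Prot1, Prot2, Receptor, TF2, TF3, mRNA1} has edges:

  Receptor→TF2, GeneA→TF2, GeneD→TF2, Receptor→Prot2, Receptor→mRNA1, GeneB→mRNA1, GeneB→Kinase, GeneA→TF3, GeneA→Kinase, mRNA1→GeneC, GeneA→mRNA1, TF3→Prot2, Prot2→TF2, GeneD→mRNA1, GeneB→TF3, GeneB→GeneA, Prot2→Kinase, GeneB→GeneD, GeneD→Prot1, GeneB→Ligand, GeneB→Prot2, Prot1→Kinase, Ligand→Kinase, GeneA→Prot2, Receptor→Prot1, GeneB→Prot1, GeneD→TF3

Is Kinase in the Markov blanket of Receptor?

No

By definition, MB(Receptor) is built from Receptor's parents, Receptor's children, and the co-parents of Receptor.
Receptor's parents: none.
Children of Receptor: Prot1, Prot2, TF2, mRNA1.
Other parents of Receptor's children:
  parents(mRNA1) \ {Receptor} = {GeneA, GeneB, GeneD}.
  Prot2 also has parents GeneA, GeneB, TF3.
  Prot1's other parents are GeneB, GeneD.
  TF2's other parents are GeneA, GeneD, Prot2.
MB(Receptor) = {GeneA, GeneB, GeneD, Prot1, Prot2, TF2, TF3, mRNA1}; Kinase is not in this set.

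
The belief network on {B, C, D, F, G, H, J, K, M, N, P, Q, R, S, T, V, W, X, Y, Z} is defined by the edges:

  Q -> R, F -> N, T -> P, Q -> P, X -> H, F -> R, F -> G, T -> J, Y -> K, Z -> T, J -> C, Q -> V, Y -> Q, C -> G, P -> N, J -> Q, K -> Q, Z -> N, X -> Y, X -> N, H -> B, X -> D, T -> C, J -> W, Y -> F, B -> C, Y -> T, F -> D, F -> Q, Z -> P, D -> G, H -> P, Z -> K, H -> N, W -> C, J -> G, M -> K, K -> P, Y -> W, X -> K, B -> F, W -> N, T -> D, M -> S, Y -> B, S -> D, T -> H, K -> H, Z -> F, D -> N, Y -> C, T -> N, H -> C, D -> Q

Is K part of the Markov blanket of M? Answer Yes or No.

K is a child of M.
So K ∈ MB(M).

Yes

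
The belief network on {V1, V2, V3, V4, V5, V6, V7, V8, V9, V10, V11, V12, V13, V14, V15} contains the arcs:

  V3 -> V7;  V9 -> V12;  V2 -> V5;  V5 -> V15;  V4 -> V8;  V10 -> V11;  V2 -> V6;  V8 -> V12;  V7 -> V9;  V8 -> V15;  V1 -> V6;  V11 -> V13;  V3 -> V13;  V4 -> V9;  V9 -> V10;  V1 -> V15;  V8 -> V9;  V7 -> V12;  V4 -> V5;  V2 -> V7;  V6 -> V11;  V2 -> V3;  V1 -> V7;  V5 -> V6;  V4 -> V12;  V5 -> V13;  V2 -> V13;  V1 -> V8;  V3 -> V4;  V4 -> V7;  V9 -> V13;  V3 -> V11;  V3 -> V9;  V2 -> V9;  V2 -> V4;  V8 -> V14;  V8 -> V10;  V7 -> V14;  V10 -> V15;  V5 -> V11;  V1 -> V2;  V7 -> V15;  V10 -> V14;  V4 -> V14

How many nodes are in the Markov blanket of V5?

A node's Markov blanket = Pa ∪ Ch ∪ (parents of Ch other than the node itself).
Parents of V5: V2, V4.
Ch(V5) = {V6, V11, V13, V15}.
Parents of each child, excluding V5:
  V6: V1, V2
  V11: V3, V6, V10
  V13: V2, V3, V9, V11
  V15: V1, V7, V8, V10
MB(V5) = {V1, V2, V3, V4, V6, V7, V8, V9, V10, V11, V13, V15}, which has 12 nodes.

12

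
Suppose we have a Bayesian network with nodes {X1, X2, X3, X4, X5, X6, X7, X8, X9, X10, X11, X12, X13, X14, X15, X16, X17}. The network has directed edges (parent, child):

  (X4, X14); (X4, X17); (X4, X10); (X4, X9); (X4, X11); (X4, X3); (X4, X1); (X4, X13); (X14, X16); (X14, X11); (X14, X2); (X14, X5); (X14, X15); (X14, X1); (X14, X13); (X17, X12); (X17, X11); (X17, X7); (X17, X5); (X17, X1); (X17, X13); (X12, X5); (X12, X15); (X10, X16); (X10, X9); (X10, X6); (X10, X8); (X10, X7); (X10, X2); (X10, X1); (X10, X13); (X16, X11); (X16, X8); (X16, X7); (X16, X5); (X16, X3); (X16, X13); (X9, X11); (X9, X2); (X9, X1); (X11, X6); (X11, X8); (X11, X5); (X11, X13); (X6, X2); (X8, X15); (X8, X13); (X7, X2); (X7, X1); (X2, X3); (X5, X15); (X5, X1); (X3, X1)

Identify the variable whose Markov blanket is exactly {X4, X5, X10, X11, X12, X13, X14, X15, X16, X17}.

The target node must have every member of {X4, X5, X10, X11, X12, X13, X14, X15, X16, X17} as a parent, child, or co-parent, and no others.
Parents of X8: X10, X11, X16; children: X13, X15; co-parents: X4, X5, X10, X11, X12, X14, X16, X17.
These exactly cover the given set, so the node is X8.

X8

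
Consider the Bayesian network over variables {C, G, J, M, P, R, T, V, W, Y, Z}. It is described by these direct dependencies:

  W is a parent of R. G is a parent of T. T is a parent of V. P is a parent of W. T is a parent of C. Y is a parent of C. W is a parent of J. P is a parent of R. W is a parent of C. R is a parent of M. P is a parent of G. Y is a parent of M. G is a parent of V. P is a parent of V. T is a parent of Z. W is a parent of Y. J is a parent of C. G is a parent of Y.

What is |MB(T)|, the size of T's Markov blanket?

The Markov blanket of a node is its parents, its children, and the other parents of its children.
T's children: C, V, Z.
Pa(T) = {G}.
For each child, the remaining parents (spouses of T):
  Z: —
  C: J, W, Y
  V: G, P
MB(T) = {C, G, J, P, V, W, Y, Z}, which has 8 nodes.

8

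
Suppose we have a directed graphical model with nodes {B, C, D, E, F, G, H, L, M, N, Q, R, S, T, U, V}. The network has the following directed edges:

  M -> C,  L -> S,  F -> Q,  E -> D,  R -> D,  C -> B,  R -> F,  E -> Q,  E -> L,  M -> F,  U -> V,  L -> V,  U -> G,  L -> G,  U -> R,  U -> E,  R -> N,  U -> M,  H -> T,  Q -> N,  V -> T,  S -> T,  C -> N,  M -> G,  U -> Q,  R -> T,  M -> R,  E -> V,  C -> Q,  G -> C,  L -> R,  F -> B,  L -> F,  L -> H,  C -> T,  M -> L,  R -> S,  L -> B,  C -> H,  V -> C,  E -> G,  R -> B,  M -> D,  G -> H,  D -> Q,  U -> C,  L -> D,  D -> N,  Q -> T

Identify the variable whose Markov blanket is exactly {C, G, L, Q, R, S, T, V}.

H

The target node must have every member of {C, G, L, Q, R, S, T, V} as a parent, child, or co-parent, and no others.
Parents of H: C, G, L; children: T; co-parents: C, Q, R, S, V.
These exactly cover the given set, so the node is H.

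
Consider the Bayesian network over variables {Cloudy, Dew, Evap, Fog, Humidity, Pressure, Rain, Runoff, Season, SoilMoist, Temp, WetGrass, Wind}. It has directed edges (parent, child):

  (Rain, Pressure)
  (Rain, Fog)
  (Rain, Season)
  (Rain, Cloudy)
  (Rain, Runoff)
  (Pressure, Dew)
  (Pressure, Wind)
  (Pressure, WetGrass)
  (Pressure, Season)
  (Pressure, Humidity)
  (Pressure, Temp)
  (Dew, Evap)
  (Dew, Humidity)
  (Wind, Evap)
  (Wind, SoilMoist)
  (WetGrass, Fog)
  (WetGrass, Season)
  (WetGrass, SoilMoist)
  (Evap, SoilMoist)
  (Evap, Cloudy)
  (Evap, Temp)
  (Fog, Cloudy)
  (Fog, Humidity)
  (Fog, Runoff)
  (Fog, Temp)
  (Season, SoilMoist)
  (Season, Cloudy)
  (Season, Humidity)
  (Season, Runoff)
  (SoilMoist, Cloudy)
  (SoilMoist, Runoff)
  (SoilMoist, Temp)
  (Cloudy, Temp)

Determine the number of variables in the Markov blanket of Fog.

Fog has parents Rain, WetGrass.
Fog's children: Cloudy, Humidity, Runoff, Temp.
Parents of each child, excluding Fog:
  parents(Cloudy) \ {Fog} = {Evap, Rain, Season, SoilMoist}.
  Humidity also has parents Dew, Pressure, Season.
  Runoff also has parents Rain, Season, SoilMoist.
  Temp also has parents Cloudy, Evap, Pressure, SoilMoist.
MB(Fog) = {Cloudy, Dew, Evap, Humidity, Pressure, Rain, Runoff, Season, SoilMoist, Temp, WetGrass}, which has 11 nodes.

11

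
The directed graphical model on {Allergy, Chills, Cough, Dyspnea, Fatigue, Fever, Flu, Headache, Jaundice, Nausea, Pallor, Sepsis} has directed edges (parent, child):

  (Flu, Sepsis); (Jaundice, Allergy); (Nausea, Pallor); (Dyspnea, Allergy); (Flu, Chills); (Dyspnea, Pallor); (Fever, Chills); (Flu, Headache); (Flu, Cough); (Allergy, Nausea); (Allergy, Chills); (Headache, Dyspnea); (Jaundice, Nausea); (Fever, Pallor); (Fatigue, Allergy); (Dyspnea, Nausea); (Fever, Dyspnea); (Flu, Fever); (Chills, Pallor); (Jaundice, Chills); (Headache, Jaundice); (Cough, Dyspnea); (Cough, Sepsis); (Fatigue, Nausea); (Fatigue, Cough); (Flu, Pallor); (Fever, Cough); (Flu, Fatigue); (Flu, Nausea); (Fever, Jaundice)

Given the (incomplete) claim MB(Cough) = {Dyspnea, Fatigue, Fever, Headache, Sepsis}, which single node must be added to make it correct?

Recall MB(v) = parents ∪ children ∪ spouses, where spouses are the other parents of v's children.
Cough's parents: Fatigue, Fever, Flu.
Cough has children Dyspnea, Sepsis.
For each child, the remaining parents (spouses of Cough):
  Dyspnea: Fever, Headache
  Sepsis: Flu
MB(Cough) = {Dyspnea, Fatigue, Fever, Flu, Headache, Sepsis}.
Comparing with the claimed set, Flu is missing.

Flu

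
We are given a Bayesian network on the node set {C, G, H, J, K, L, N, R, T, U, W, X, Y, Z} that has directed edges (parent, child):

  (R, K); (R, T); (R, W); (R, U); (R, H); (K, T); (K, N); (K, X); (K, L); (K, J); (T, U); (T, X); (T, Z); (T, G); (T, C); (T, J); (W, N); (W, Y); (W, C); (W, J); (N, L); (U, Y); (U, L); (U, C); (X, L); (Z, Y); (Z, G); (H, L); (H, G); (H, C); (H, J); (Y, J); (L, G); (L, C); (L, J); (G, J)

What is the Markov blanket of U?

A node's Markov blanket = Pa ∪ Ch ∪ (parents of Ch other than the node itself).
Parents of U: R, T.
U's children: C, L, Y.
Co-parents of U (other parents of its children):
  Y also has parents W, Z.
  L also has parents H, K, N, X.
  C also has parents H, L, T, W.
Taking the union gives {C, H, K, L, N, R, T, W, X, Y, Z}.

{C, H, K, L, N, R, T, W, X, Y, Z}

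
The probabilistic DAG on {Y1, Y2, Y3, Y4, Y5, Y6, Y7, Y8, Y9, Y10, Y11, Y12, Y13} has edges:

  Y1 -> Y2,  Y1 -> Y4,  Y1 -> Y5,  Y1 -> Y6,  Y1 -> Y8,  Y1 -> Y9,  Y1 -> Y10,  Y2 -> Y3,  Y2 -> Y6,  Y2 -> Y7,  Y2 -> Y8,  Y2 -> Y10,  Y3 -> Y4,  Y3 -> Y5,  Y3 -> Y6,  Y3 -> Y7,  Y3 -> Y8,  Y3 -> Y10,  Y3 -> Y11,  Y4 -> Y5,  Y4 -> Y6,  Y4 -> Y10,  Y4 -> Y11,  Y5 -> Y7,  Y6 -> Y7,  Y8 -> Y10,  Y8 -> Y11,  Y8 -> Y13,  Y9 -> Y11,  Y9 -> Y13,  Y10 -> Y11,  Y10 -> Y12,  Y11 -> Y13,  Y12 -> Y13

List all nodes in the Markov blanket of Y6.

By definition, MB(Y6) is built from Y6's parents, Y6's children, and the co-parents of Y6.
Pa(Y6) = {Y1, Y2, Y3, Y4}.
Y6 has child Y7.
For each child, the remaining parents (spouses of Y6):
  Y7 also has parents Y2, Y3, Y5.
So the Markov blanket of Y6 is {Y1, Y2, Y3, Y4, Y5, Y7}.

{Y1, Y2, Y3, Y4, Y5, Y7}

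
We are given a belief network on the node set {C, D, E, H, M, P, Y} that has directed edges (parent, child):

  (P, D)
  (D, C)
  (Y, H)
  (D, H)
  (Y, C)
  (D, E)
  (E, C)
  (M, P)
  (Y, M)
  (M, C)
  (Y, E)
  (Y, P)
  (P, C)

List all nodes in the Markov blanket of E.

Parents of E: D, Y.
E's children: C.
For each child, the remaining parents (spouses of E):
  C's other parents are D, M, P, Y.
Union: {D, Y} ∪ {C} ∪ {D, M, P, Y} = {C, D, M, P, Y}.

{C, D, M, P, Y}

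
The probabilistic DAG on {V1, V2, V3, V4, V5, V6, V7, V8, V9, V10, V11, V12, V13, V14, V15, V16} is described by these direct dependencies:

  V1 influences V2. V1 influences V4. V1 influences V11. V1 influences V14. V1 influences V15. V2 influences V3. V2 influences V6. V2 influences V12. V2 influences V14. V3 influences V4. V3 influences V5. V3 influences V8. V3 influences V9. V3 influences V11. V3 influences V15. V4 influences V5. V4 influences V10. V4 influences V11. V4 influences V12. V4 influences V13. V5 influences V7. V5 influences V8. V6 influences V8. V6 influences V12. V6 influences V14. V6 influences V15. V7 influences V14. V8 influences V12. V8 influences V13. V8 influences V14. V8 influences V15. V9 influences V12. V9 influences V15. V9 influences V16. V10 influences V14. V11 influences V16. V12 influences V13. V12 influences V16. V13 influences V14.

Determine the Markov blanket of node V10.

Children of V10: V14.
V10's parents: V4.
Other parents of V10's children:
  V14's other parents are V1, V2, V6, V7, V8, V13.
MB(V10) = {V1, V2, V4, V6, V7, V8, V13, V14}.

{V1, V2, V4, V6, V7, V8, V13, V14}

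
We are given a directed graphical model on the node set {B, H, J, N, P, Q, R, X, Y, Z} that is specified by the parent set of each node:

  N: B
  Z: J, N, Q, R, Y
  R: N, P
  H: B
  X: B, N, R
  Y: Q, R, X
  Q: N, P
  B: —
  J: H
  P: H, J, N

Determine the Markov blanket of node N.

{B, H, J, P, Q, R, X, Y, Z}

Pa(N) = {B}.
Children of N: P, Q, R, X, Z.
Parents of each child, excluding N:
  P: H, J
  Q: P
  R: P
  X: B, R
  Z: J, Q, R, Y
MB(N) = {B, H, J, P, Q, R, X, Y, Z}.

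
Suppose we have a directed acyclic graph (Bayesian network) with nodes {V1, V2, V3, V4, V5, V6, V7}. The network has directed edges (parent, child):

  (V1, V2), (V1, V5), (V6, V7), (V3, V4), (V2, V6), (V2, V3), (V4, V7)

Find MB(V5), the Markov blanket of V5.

{V1}

V5 has parent V1.
Children of V5: none.
With no children, V5 has no spouses; the co-parent set is empty.
Union: {V1} ∪ {} ∪ {} = {V1}.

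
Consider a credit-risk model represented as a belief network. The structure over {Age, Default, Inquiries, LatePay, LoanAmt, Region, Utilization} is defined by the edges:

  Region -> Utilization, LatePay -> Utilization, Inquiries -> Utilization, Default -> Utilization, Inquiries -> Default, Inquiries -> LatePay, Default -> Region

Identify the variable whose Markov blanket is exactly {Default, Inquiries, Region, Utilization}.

The target node must have every member of {Default, Inquiries, Region, Utilization} as a parent, child, or co-parent, and no others.
Parents of LatePay: Inquiries; children: Utilization; co-parents: Default, Inquiries, Region.
These exactly cover the given set, so the node is LatePay.

LatePay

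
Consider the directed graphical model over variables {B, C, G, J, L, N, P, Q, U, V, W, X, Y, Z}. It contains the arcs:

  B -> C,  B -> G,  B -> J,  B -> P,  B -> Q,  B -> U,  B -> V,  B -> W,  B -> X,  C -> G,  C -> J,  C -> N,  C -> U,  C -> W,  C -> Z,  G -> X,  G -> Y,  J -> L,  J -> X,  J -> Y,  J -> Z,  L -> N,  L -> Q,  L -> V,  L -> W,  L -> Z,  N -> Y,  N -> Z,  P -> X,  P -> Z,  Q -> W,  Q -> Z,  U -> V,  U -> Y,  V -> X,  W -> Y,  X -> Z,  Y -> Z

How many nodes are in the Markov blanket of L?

The Markov blanket of a node is its parents, its children, and the other parents of its children.
L has parent J.
L's children: N, Q, V, W, Z.
For each child, the remaining parents (spouses of L):
  N's other parent is C.
  Q's other parent is B.
  parents(V) \ {L} = {B, U}.
  parents(W) \ {L} = {B, C, Q}.
  parents(Z) \ {L} = {C, J, N, P, Q, X, Y}.
MB(L) = {B, C, J, N, P, Q, U, V, W, X, Y, Z}, which has 12 nodes.

12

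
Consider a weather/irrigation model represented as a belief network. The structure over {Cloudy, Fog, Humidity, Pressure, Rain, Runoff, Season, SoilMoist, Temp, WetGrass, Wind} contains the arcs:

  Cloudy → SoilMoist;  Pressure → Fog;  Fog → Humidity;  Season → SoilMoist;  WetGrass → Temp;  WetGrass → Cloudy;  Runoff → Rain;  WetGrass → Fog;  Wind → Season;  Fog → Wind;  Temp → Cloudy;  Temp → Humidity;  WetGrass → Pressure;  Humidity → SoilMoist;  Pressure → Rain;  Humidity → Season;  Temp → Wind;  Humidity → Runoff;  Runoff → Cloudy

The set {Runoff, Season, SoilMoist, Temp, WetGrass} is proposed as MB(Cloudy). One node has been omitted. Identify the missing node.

By definition, MB(Cloudy) is built from Cloudy's parents, Cloudy's children, and the co-parents of Cloudy.
Children of Cloudy: SoilMoist.
Parents of Cloudy: Runoff, Temp, WetGrass.
Co-parents of Cloudy (other parents of its children):
  SoilMoist also has parents Humidity, Season.
MB(Cloudy) = {Humidity, Runoff, Season, SoilMoist, Temp, WetGrass}.
Comparing with the claimed set, Humidity is missing.

Humidity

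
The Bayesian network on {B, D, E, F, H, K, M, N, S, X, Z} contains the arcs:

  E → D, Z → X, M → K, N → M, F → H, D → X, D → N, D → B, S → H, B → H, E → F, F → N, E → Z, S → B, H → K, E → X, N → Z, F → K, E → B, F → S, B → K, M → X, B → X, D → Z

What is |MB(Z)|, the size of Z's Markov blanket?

6

By definition, MB(Z) is built from Z's parents, Z's children, and the co-parents of Z.
Parents of Z: D, E, N.
Children of Z: X.
For each child, the remaining parents (spouses of Z):
  X's other parents are B, D, E, M.
MB(Z) = {B, D, E, M, N, X}, which has 6 nodes.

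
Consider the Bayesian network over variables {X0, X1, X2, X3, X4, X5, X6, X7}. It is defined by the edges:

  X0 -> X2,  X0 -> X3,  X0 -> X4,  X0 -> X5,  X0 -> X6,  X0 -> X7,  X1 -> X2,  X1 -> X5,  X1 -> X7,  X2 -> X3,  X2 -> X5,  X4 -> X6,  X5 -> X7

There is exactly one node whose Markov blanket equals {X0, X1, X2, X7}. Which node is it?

The target node must have every member of {X0, X1, X2, X7} as a parent, child, or co-parent, and no others.
Parents of X5: X0, X1, X2; children: X7; co-parents: X0, X1.
These exactly cover the given set, so the node is X5.

X5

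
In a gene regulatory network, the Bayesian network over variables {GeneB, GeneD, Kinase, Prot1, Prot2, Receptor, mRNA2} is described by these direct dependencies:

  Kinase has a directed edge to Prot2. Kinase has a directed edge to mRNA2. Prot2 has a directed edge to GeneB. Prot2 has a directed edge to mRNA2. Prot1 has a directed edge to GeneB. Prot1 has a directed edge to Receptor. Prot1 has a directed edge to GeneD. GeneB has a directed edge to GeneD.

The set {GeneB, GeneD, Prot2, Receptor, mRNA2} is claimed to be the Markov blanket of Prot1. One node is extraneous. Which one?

mRNA2

By definition, MB(Prot1) is built from Prot1's parents, Prot1's children, and the co-parents of Prot1.
Pa(Prot1) = {}.
Prot1 has children GeneB, GeneD, Receptor.
Parents of each child, excluding Prot1:
  parents(GeneB) \ {Prot1} = {Prot2}.
  Receptor has no other parent.
  GeneD's other parent is GeneB.
MB(Prot1) = {GeneB, GeneD, Prot2, Receptor}.
mRNA2 is neither a parent, child, nor co-parent of Prot1, so it does not belong.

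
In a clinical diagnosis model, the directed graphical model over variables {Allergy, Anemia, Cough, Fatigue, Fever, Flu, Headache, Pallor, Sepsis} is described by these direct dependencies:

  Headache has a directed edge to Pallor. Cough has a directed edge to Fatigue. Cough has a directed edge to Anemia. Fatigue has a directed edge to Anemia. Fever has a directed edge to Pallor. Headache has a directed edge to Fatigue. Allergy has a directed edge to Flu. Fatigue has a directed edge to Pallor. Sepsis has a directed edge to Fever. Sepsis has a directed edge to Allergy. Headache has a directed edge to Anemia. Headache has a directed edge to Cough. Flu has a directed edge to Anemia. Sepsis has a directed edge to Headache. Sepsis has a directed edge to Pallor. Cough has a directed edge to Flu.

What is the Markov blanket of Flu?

The Markov blanket of a node is its parents, its children, and the other parents of its children.
Flu's parents: Allergy, Cough.
Flu has child Anemia.
Parents of each child, excluding Flu:
  parents(Anemia) \ {Flu} = {Cough, Fatigue, Headache}.
So the Markov blanket of Flu is {Allergy, Anemia, Cough, Fatigue, Headache}.

{Allergy, Anemia, Cough, Fatigue, Headache}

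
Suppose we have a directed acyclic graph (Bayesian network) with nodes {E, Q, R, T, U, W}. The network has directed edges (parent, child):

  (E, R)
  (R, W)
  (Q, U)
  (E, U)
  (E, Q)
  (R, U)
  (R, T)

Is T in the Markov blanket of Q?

No

Q has parent E.
Q has child U.
Other parents of Q's children:
  U: E, R
MB(Q) = {E, R, U}; T is not in this set.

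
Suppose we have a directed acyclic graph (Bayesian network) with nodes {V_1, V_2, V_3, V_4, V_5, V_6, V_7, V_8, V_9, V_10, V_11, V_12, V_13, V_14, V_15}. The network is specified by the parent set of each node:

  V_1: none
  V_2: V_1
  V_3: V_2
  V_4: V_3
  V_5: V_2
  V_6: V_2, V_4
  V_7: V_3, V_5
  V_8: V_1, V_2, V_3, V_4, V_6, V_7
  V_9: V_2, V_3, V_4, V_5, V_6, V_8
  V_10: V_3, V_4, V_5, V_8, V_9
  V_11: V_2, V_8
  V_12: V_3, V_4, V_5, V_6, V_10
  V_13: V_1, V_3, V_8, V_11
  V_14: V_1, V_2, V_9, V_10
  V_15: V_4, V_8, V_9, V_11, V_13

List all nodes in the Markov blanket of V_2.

{V_1, V_3, V_4, V_5, V_6, V_7, V_8, V_9, V_10, V_11, V_14}

Recall MB(v) = parents ∪ children ∪ spouses, where spouses are the other parents of v's children.
Ch(V_2) = {V_3, V_5, V_6, V_8, V_9, V_11, V_14}.
V_2's parents: V_1.
For each child, the remaining parents (spouses of V_2):
  V_3: —
  V_5: —
  V_6: V_4
  V_8: V_1, V_3, V_4, V_6, V_7
  V_9: V_3, V_4, V_5, V_6, V_8
  V_11: V_8
  V_14: V_1, V_9, V_10
Union: {V_1} ∪ {V_3, V_5, V_6, V_8, V_9, V_11, V_14} ∪ {V_1, V_3, V_4, V_5, V_6, V_7, V_8, V_9, V_10} = {V_1, V_3, V_4, V_5, V_6, V_7, V_8, V_9, V_10, V_11, V_14}.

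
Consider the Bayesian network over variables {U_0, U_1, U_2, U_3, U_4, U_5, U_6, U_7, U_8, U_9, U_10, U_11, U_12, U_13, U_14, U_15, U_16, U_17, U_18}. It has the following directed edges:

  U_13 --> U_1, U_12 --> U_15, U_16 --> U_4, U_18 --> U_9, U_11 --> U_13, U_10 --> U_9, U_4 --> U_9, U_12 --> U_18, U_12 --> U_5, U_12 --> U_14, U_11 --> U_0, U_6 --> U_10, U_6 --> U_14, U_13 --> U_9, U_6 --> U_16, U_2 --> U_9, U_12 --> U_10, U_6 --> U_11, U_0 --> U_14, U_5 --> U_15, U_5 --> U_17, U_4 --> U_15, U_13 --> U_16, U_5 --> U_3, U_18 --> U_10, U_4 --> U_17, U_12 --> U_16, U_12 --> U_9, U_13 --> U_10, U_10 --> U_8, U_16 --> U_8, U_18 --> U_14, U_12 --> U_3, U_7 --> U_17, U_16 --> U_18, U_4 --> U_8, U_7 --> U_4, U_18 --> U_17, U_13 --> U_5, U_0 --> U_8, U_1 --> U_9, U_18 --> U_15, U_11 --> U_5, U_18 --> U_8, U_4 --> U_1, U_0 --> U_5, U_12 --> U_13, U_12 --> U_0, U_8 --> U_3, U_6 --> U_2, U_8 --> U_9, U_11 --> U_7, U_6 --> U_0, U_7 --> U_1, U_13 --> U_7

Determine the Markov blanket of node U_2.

{U_1, U_4, U_6, U_8, U_9, U_10, U_12, U_13, U_18}

Recall MB(v) = parents ∪ children ∪ spouses, where spouses are the other parents of v's children.
U_2's children: U_9.
U_2 has parent U_6.
Co-parents of U_2 (other parents of its children):
  U_9: U_1, U_4, U_8, U_10, U_12, U_13, U_18
Union: {U_6} ∪ {U_9} ∪ {U_1, U_4, U_8, U_10, U_12, U_13, U_18} = {U_1, U_4, U_6, U_8, U_9, U_10, U_12, U_13, U_18}.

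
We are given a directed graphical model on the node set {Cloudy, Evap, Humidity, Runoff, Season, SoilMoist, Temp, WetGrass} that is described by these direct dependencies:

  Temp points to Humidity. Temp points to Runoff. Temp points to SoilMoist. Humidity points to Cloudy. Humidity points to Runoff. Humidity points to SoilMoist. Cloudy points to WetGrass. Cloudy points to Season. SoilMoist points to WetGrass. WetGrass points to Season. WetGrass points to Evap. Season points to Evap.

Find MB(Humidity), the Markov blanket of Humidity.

A node's Markov blanket = Pa ∪ Ch ∪ (parents of Ch other than the node itself).
Pa(Humidity) = {Temp}.
Children of Humidity: Cloudy, Runoff, SoilMoist.
Parents of each child, excluding Humidity:
  Cloudy: —
  Runoff: Temp
  SoilMoist: Temp
So the Markov blanket of Humidity is {Cloudy, Runoff, SoilMoist, Temp}.

{Cloudy, Runoff, SoilMoist, Temp}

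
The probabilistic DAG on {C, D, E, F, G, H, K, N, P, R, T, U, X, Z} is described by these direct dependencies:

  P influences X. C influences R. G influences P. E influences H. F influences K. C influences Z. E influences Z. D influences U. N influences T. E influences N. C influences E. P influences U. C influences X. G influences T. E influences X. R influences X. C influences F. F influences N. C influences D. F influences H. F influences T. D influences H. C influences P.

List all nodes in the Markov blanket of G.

{C, F, N, P, T}

G has no parents.
G has children P, T.
Co-parents of G (other parents of its children):
  P also has parent C.
  parents(T) \ {G} = {F, N}.
Taking the union gives {C, F, N, P, T}.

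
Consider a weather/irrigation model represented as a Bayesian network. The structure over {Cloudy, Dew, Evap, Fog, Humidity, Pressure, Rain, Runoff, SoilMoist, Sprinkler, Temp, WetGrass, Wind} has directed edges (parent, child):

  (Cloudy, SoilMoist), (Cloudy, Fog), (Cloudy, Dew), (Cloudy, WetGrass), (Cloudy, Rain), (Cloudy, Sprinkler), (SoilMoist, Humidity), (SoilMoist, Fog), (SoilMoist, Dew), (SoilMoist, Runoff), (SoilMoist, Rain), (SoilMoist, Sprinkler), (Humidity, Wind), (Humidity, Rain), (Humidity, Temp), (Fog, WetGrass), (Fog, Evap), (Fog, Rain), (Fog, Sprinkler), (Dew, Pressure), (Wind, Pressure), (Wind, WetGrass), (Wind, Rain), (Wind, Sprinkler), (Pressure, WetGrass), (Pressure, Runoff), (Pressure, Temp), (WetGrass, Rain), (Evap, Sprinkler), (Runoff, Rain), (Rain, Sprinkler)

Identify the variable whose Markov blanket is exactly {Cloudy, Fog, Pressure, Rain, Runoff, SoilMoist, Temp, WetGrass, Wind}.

The target node must have every member of {Cloudy, Fog, Pressure, Rain, Runoff, SoilMoist, Temp, WetGrass, Wind} as a parent, child, or co-parent, and no others.
Parents of Humidity: SoilMoist; children: Rain, Temp, Wind; co-parents: Cloudy, Fog, Pressure, Runoff, SoilMoist, WetGrass, Wind.
These exactly cover the given set, so the node is Humidity.

Humidity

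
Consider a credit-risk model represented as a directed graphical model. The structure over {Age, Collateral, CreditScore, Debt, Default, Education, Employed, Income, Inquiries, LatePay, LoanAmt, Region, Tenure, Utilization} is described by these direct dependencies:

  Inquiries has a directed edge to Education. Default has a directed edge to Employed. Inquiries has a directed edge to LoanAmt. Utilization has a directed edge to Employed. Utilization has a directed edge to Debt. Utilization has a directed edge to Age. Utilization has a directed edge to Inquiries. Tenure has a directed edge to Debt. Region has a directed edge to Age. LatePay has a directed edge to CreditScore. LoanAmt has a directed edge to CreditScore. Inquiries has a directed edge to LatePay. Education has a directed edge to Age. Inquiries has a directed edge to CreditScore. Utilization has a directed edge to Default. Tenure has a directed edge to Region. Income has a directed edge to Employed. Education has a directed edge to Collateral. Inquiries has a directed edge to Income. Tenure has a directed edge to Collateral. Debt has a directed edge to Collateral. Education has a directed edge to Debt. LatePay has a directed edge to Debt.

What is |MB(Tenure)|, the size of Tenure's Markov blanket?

6

Tenure has no parents.
Children of Tenure: Collateral, Debt, Region.
Co-parents of Tenure (other parents of its children):
  Region has no other parent.
  Debt also has parents Education, LatePay, Utilization.
  Collateral also has parents Debt, Education.
MB(Tenure) = {Collateral, Debt, Education, LatePay, Region, Utilization}, which has 6 nodes.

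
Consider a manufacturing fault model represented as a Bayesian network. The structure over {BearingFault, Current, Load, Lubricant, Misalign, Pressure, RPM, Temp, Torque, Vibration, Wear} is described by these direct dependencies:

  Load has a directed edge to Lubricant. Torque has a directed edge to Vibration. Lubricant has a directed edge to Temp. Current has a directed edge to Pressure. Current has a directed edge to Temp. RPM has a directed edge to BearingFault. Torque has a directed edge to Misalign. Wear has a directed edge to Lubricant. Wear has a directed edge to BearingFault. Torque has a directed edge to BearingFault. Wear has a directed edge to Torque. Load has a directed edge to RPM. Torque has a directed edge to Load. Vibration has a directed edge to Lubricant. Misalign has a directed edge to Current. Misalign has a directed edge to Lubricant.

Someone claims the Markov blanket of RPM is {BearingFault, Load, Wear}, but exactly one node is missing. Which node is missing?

Pa(RPM) = {Load}.
RPM's children: BearingFault.
Co-parents of RPM (other parents of its children):
  BearingFault also has parents Torque, Wear.
MB(RPM) = {BearingFault, Load, Torque, Wear}.
Comparing with the claimed set, Torque is missing.

Torque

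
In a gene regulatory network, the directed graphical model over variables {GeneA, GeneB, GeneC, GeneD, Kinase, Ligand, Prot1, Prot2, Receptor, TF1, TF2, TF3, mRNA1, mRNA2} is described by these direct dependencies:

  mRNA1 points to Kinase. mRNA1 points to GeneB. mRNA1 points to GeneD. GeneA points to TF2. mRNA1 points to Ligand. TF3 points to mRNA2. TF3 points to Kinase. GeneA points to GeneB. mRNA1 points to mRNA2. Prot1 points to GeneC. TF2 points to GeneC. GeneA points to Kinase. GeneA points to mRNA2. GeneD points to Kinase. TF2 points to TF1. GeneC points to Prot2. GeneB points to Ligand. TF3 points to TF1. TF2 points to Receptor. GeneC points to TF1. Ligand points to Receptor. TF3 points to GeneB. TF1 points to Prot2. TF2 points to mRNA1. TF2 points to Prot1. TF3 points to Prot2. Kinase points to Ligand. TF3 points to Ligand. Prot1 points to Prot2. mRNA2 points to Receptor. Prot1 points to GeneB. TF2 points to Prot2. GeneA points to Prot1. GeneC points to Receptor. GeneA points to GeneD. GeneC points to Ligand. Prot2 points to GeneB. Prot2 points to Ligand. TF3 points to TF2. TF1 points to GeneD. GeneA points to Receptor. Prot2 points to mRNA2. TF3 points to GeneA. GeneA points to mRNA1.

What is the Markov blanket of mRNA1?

Children of mRNA1: GeneB, GeneD, Kinase, Ligand, mRNA2.
mRNA1's parents: GeneA, TF2.
Co-parents of mRNA1 (other parents of its children):
  GeneD also has parents GeneA, TF1.
  parents(GeneB) \ {mRNA1} = {GeneA, Prot1, Prot2, TF3}.
  mRNA2 also has parents GeneA, Prot2, TF3.
  Kinase also has parents GeneA, GeneD, TF3.
  Ligand's other parents are GeneB, GeneC, Kinase, Prot2, TF3.
Taking the union gives {GeneA, GeneB, GeneC, GeneD, Kinase, Ligand, Prot1, Prot2, TF1, TF2, TF3, mRNA2}.

{GeneA, GeneB, GeneC, GeneD, Kinase, Ligand, Prot1, Prot2, TF1, TF2, TF3, mRNA2}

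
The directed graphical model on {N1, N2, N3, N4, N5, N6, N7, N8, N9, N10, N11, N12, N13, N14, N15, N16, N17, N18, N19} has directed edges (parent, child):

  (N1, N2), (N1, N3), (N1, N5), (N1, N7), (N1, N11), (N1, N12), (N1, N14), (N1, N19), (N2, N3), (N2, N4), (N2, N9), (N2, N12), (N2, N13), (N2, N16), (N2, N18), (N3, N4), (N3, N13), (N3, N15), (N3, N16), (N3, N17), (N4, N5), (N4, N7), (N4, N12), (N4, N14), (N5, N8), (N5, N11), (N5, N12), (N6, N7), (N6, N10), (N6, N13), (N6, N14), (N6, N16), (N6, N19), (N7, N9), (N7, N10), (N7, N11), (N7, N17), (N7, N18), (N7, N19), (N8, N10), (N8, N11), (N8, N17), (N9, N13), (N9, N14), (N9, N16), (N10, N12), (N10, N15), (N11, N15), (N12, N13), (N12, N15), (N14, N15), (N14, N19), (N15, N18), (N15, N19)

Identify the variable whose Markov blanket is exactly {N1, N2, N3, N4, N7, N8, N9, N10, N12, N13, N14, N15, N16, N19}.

N6

The target node must have every member of {N1, N2, N3, N4, N7, N8, N9, N10, N12, N13, N14, N15, N16, N19} as a parent, child, or co-parent, and no others.
Parents of N6: none; children: N7, N10, N13, N14, N16, N19; co-parents: N1, N2, N3, N4, N7, N8, N9, N12, N14, N15.
These exactly cover the given set, so the node is N6.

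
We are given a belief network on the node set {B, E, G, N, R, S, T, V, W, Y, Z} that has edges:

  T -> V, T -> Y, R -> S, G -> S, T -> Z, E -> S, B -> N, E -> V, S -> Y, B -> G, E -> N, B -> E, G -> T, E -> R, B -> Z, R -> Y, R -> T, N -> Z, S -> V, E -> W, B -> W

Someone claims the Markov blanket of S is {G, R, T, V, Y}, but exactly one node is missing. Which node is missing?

The Markov blanket of a node is its parents, its children, and the other parents of its children.
Parents of S: E, G, R.
Ch(S) = {V, Y}.
For each child, the remaining parents (spouses of S):
  V: E, T
  Y: R, T
MB(S) = {E, G, R, T, V, Y}.
Comparing with the claimed set, E is missing.

E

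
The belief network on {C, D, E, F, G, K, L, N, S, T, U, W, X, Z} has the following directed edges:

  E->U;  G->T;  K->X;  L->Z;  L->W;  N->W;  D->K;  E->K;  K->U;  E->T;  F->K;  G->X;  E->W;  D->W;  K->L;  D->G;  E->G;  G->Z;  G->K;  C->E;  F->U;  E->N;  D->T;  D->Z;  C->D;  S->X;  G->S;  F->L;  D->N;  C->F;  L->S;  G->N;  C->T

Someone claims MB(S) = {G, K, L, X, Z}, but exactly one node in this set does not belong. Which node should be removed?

Z

Recall MB(v) = parents ∪ children ∪ spouses, where spouses are the other parents of v's children.
Ch(S) = {X}.
S has parents G, L.
Co-parents of S (other parents of its children):
  X's other parents are G, K.
MB(S) = {G, K, L, X}.
Z is neither a parent, child, nor co-parent of S, so it does not belong.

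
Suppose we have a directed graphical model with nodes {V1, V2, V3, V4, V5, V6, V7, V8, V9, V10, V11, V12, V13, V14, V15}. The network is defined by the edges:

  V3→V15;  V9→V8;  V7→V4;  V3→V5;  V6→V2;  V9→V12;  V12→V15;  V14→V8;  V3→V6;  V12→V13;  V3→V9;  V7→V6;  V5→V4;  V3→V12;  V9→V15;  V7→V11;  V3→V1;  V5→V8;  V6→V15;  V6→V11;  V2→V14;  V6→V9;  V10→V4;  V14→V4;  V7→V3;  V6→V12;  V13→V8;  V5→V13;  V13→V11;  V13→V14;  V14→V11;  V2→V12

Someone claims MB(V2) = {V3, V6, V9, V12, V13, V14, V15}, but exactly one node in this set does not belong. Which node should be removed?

Pa(V2) = {V6}.
V2 has children V12, V14.
Parents of each child, excluding V2:
  V12 also has parents V3, V6, V9.
  parents(V14) \ {V2} = {V13}.
MB(V2) = {V3, V6, V9, V12, V13, V14}.
V15 is neither a parent, child, nor co-parent of V2, so it does not belong.

V15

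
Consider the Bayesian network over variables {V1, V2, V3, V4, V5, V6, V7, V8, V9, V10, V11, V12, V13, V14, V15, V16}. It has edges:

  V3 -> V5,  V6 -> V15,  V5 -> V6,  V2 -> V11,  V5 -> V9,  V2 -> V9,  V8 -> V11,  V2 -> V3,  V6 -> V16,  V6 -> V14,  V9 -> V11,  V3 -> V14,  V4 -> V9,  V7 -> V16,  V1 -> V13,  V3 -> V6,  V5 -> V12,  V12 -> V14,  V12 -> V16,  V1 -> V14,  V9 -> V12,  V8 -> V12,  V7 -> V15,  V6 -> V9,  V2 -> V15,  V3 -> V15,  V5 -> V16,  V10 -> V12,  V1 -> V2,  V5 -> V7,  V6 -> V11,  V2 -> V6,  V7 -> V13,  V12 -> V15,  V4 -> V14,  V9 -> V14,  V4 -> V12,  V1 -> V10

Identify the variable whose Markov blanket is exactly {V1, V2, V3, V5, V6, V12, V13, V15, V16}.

V7

The target node must have every member of {V1, V2, V3, V5, V6, V12, V13, V15, V16} as a parent, child, or co-parent, and no others.
Parents of V7: V5; children: V13, V15, V16; co-parents: V1, V2, V3, V5, V6, V12.
These exactly cover the given set, so the node is V7.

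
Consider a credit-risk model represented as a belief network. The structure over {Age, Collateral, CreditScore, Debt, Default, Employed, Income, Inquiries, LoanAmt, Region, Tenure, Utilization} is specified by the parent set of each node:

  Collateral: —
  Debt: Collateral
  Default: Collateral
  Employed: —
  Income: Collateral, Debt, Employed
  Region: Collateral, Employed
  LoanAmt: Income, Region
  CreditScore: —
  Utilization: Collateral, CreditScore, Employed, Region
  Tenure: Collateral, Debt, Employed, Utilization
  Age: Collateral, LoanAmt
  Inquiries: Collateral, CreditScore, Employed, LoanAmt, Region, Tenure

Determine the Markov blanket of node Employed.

A node's Markov blanket = Pa ∪ Ch ∪ (parents of Ch other than the node itself).
Employed has children Income, Inquiries, Region, Tenure, Utilization.
Parents of Employed: none.
Other parents of Employed's children:
  Income's other parents are Collateral, Debt.
  Region also has parent Collateral.
  Utilization also has parents Collateral, CreditScore, Region.
  Tenure's other parents are Collateral, Debt, Utilization.
  Inquiries's other parents are Collateral, CreditScore, LoanAmt, Region, Tenure.
Taking the union gives {Collateral, CreditScore, Debt, Income, Inquiries, LoanAmt, Region, Tenure, Utilization}.

{Collateral, CreditScore, Debt, Income, Inquiries, LoanAmt, Region, Tenure, Utilization}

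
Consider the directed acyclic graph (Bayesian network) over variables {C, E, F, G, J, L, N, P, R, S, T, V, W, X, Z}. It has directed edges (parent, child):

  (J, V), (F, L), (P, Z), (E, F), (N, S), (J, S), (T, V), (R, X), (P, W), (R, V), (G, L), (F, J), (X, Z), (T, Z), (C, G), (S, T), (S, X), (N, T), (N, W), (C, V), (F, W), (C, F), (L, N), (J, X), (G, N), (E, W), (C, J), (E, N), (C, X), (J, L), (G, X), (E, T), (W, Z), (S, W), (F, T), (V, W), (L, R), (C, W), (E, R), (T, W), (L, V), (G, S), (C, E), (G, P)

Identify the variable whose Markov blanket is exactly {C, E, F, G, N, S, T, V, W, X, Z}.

P

The target node must have every member of {C, E, F, G, N, S, T, V, W, X, Z} as a parent, child, or co-parent, and no others.
Parents of P: G; children: W, Z; co-parents: C, E, F, N, S, T, V, W, X.
These exactly cover the given set, so the node is P.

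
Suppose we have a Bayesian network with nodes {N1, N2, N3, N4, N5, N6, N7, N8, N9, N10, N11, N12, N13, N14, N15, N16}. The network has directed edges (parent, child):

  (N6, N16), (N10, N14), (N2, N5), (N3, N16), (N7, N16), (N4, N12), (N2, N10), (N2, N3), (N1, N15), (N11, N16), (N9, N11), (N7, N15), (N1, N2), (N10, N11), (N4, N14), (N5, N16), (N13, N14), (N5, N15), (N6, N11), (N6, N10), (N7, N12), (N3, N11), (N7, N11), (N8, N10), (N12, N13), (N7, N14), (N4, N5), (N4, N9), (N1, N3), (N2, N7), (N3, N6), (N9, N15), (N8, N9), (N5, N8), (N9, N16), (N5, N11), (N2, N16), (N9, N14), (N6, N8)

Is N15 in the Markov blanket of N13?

No

N13's children: N14.
Parents of N13: N12.
For each child, the remaining parents (spouses of N13):
  N14's other parents are N4, N7, N9, N10.
MB(N13) = {N4, N7, N9, N10, N12, N14}; N15 is not in this set.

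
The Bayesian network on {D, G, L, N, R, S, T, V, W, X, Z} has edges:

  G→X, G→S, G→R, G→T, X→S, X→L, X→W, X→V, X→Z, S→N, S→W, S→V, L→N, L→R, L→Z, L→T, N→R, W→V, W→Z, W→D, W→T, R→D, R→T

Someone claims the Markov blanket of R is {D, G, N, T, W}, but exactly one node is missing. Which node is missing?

L

R has parents G, L, N.
Children of R: D, T.
For each child, the remaining parents (spouses of R):
  D's other parent is W.
  T's other parents are G, L, W.
MB(R) = {D, G, L, N, T, W}.
Comparing with the claimed set, L is missing.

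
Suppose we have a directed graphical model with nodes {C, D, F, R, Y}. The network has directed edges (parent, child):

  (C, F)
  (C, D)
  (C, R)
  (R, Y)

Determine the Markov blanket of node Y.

{R}

By definition, MB(Y) is built from Y's parents, Y's children, and the co-parents of Y.
Parents of Y: R.
Ch(Y) = {}.
With no children, Y has no spouses; the co-parent set is empty.
MB(Y) = {R}.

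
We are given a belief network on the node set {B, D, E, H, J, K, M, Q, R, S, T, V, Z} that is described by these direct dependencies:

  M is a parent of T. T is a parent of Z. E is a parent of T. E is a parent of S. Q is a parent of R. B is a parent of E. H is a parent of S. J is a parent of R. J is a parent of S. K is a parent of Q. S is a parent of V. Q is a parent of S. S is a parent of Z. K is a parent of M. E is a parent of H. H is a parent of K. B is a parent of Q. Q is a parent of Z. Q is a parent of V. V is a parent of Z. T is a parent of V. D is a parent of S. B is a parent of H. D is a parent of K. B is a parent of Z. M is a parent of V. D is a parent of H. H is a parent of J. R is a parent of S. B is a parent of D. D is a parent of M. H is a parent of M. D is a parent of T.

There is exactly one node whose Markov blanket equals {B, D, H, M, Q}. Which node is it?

K

The target node must have every member of {B, D, H, M, Q} as a parent, child, or co-parent, and no others.
Parents of K: D, H; children: M, Q; co-parents: B, D, H.
These exactly cover the given set, so the node is K.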